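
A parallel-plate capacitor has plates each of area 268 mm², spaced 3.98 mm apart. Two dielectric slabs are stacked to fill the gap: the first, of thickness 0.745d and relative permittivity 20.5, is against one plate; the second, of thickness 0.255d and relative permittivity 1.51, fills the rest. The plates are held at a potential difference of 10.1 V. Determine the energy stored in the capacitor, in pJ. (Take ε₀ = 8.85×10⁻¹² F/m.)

U ≈ 148 pJ

A = 268 mm² = 2.68×10⁻⁴ m².
Stacked slabs ⇒ two capacitors in series, each with the full plate area.
C₁ = κ₁ε₀A/d₁ = 20.5 × 8.85×10⁻¹² × 2.68×10⁻⁴ / 2.97×10⁻³ = 1.64×10⁻¹¹ F.
C₂ = κ₂ε₀A/d₂ = 1.51 × 8.85×10⁻¹² × 2.68×10⁻⁴ / 1.01×10⁻³ = 3.53×10⁻¹² F.
C = (1/C₁ + 1/C₂)⁻¹ = 2.90×10⁻¹² F.
U = ½CV² = ½ × 2.90×10⁻¹² × (10.1)² = 1.48×10⁻¹⁰ J.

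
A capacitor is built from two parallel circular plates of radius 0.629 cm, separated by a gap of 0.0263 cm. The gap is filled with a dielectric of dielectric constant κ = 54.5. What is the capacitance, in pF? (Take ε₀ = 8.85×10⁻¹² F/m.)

228 pF

A = π(0.629 cm)² = 1.24×10⁻⁴ m².
C = κε₀A/d = 54.5 × 8.85×10⁻¹² × 1.24×10⁻⁴ / 2.63×10⁻⁴ = 2.28×10⁻¹⁰ F.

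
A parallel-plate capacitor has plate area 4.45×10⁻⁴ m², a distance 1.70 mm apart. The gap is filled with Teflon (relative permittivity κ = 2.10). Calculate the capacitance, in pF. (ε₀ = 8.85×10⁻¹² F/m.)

C = κε₀A/d = 2.10 × 8.85×10⁻¹² × 4.45×10⁻⁴ / 1.70×10⁻³ = 4.86×10⁻¹² F.

4.86 pF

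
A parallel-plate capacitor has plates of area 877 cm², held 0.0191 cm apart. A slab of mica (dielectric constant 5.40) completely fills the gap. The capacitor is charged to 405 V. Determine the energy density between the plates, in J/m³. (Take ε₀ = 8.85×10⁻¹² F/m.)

E = V/d = 405 / 1.91×10⁻⁴ = 2.12×10⁶ V/m.
u = ½κε₀E² = ½ × 5.40 × 8.85×10⁻¹² × (2.12×10⁶)² = 1.07×10² J/m³.

107 J/m³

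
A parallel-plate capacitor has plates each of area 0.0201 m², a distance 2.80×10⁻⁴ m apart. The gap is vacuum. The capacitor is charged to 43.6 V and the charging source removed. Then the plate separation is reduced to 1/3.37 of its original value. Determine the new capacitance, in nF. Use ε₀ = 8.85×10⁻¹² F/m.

C ≈ 2.14 nF

Initially C₁ = ε₀A/d = 8.85×10⁻¹² × 2.01×10⁻² / 2.80×10⁻⁴ = 6.35×10⁻¹⁰ F.
C = ε₀A/d scales as 1/d, so C₂/C₁ = d₁/d₂ = 3.37.
C₂ = 3.37 × 6.35×10⁻¹⁰ = 2.14×10⁻⁹ F.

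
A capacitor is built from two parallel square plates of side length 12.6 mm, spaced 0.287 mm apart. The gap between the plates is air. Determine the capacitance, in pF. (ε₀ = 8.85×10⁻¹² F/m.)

C ≈ 4.90 pF

A = (12.6 mm)² = 1.59×10⁻⁴ m².
C = ε₀A/d = 8.85×10⁻¹² × 1.59×10⁻⁴ / 2.87×10⁻⁴ = 4.90×10⁻¹² F.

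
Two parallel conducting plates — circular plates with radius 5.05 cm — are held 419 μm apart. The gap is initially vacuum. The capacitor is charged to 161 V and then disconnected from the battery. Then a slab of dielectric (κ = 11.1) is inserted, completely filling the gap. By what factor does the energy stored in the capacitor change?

U₂/U₁ ≈ 0.0901

Isolated ⇒ Q is held fixed.
C₂ = 11.1 C₁ and U = Q²/(2C), so U₂/U₁ = C₁/C₂ = 0.0901.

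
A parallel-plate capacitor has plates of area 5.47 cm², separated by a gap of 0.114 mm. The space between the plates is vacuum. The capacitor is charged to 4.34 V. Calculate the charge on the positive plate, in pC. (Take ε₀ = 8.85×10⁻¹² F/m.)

184 pC

A = 5.47 cm² = 5.47×10⁻⁴ m².
C = ε₀A/d = 8.85×10⁻¹² × 5.47×10⁻⁴ / 1.14×10⁻⁴ = 4.25×10⁻¹¹ F.
Q = CV = 4.25×10⁻¹¹ × 4.34 = 1.84×10⁻¹⁰ C.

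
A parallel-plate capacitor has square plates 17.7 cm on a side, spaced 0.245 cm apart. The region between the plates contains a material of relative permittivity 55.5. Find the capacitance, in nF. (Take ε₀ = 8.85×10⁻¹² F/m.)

C ≈ 6.28 nF

A = (17.7 cm)² = 3.13×10⁻² m².
C = κε₀A/d = 55.5 × 8.85×10⁻¹² × 3.13×10⁻² / 2.45×10⁻³ = 6.28×10⁻⁹ F.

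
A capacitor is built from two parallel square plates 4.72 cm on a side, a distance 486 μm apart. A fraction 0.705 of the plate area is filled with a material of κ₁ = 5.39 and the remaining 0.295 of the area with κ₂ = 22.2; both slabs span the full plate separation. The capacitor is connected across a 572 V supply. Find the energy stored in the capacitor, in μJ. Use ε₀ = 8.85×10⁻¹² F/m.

A = (4.72 cm)² = 2.23×10⁻³ m².
Side-by-side slabs ⇒ two capacitors in parallel, each spanning the full gap.
C₁ = κ₁ε₀A₁/d = 5.39 × 8.85×10⁻¹² × 1.57×10⁻³ / 4.86×10⁻⁴ = 1.54×10⁻¹⁰ F.
C₂ = κ₂ε₀A₂/d = 22.2 × 8.85×10⁻¹² × 6.57×10⁻⁴ / 4.86×10⁻⁴ = 2.66×10⁻¹⁰ F.
C = C₁ + C₂ = 4.20×10⁻¹⁰ F.
U = ½CV² = ½ × 4.20×10⁻¹⁰ × (572)² = 6.87×10⁻⁵ J.

U ≈ 68.7 μJ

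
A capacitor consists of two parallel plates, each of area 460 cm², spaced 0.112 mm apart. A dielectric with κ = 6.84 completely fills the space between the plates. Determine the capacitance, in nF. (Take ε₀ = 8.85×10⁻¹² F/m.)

24.9 nF

A = 460 cm² = 4.60×10⁻² m².
C = κε₀A/d = 6.84 × 8.85×10⁻¹² × 4.60×10⁻² / 1.12×10⁻⁴ = 2.49×10⁻⁸ F.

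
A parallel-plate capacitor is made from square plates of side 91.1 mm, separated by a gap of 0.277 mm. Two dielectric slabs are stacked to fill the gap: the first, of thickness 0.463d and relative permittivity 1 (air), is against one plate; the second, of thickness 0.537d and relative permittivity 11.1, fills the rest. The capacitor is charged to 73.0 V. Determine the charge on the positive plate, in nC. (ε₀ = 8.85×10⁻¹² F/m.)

A = (91.1 mm)² = 8.30×10⁻³ m².
Stacked slabs ⇒ two capacitors in series, each with the full plate area.
C₁ = κ₁ε₀A/d₁ = 1.00 × 8.85×10⁻¹² × 8.30×10⁻³ / 1.28×10⁻⁴ = 5.73×10⁻¹⁰ F.
C₂ = κ₂ε₀A/d₂ = 11.1 × 8.85×10⁻¹² × 8.30×10⁻³ / 1.49×10⁻⁴ = 5.48×10⁻⁹ F.
C = (1/C₁ + 1/C₂)⁻¹ = 5.19×10⁻¹⁰ F.
Q = CV = 5.19×10⁻¹⁰ × 73.0 = 3.79×10⁻⁸ C.

Q ≈ 37.9 nC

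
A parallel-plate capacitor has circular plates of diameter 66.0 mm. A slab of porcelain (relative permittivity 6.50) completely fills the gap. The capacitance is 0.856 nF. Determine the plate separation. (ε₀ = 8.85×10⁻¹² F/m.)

230 μm

A = π(66.0/2 mm)² = 3.42×10⁻³ m².
d = κε₀A/C = 6.50 × 8.85×10⁻¹² × 3.42×10⁻³ / 8.56×10⁻¹⁰ = 2.30×10⁻⁴ m.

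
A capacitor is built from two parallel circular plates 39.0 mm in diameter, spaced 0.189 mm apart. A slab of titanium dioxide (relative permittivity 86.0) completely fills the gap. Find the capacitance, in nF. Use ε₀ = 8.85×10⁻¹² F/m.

4.81 nF

A = π(39.0/2 mm)² = 1.19×10⁻³ m².
C = κε₀A/d = 86.0 × 8.85×10⁻¹² × 1.19×10⁻³ / 1.89×10⁻⁴ = 4.81×10⁻⁹ F.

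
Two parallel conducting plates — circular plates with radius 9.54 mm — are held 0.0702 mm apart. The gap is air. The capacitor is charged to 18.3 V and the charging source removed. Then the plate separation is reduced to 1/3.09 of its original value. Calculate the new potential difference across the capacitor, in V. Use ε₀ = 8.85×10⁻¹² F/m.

V ≈ 5.92 V

A = π(9.54 mm)² = 2.86×10⁻⁴ m².
Initially C₁ = ε₀A/d = 8.85×10⁻¹² × 2.86×10⁻⁴ / 7.02×10⁻⁵ = 3.60×10⁻¹¹ F.
V₁ = 18.3 V.
Isolated ⇒ Q is held fixed. C₂ = 3.09 C₁ and V = Q/C, so V₂/V₁ = C₁/C₂ = 0.324.
V₂ = 0.324 × 18.3 = 5.92 V.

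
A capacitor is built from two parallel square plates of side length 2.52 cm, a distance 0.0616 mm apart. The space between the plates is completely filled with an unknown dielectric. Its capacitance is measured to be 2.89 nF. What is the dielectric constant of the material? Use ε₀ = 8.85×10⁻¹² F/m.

κ ≈ 31.7

A = (2.52 cm)² = 6.35×10⁻⁴ m².
κ = Cd/(ε₀A) = 2.89×10⁻⁹ × 6.16×10⁻⁵ / (8.85×10⁻¹² × 6.35×10⁻⁴) = 31.7.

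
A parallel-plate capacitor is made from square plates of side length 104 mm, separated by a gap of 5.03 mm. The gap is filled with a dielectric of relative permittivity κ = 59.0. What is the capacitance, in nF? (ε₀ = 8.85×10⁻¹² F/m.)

1.12 nF

A = (104 mm)² = 1.08×10⁻² m².
C = κε₀A/d = 59.0 × 8.85×10⁻¹² × 1.08×10⁻² / 5.03×10⁻³ = 1.12×10⁻⁹ F.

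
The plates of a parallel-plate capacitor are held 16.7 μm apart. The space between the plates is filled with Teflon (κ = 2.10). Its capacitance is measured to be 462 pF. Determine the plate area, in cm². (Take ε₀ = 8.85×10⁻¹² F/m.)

4.15 cm²

A = Cd/(κε₀) = 4.62×10⁻¹⁰ × 1.67×10⁻⁵ / (2.10 × 8.85×10⁻¹²) = 4.15×10⁻⁴ m².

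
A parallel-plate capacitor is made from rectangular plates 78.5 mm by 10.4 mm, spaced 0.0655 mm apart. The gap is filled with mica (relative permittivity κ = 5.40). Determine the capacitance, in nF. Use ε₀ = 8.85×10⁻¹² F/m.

A = 78.5 × 10.4 mm² = 8.16×10⁻⁴ m².
C = κε₀A/d = 5.40 × 8.85×10⁻¹² × 8.16×10⁻⁴ / 6.55×10⁻⁵ = 5.96×10⁻¹⁰ F.

0.596 nF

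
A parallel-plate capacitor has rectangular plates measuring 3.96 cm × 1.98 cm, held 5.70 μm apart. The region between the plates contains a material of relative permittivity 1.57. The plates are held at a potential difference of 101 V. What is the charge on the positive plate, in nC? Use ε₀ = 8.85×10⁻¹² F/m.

193 nC

A = 3.96 × 1.98 cm² = 7.84×10⁻⁴ m².
C = κε₀A/d = 1.57 × 8.85×10⁻¹² × 7.84×10⁻⁴ / 5.70×10⁻⁶ = 1.91×10⁻⁹ F.
Q = CV = 1.91×10⁻⁹ × 101 = 1.93×10⁻⁷ C.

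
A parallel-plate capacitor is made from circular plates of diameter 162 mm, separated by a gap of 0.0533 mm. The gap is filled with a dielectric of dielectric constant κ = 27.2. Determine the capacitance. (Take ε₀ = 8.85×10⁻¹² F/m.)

A = π(162/2 mm)² = 2.06×10⁻² m².
C = κε₀A/d = 27.2 × 8.85×10⁻¹² × 2.06×10⁻² / 5.33×10⁻⁵ = 9.31×10⁻⁸ F.

C ≈ 93.1 nF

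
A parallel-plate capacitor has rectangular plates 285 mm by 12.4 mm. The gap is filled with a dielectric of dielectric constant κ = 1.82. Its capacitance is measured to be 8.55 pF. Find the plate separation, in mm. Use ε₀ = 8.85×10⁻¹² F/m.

d ≈ 6.66 mm

A = 285 × 12.4 mm² = 3.53×10⁻³ m².
d = κε₀A/C = 1.82 × 8.85×10⁻¹² × 3.53×10⁻³ / 8.55×10⁻¹² = 6.66×10⁻³ m.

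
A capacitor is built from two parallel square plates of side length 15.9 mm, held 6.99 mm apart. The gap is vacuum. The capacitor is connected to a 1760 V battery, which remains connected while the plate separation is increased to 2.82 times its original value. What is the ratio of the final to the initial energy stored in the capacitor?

Battery connected ⇒ V is held fixed.
C₂ = 0.355 C₁ and U = ½CV², so U₂/U₁ = C₂/C₁ = 0.355.

U₂/U₁ ≈ 0.355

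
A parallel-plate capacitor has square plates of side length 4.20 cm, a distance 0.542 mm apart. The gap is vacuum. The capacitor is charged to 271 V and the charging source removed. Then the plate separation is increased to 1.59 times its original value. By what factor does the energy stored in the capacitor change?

U₂/U₁ ≈ 1.59

Isolated ⇒ Q is held fixed.
C₂ = 0.629 C₁ and U = Q²/(2C), so U₂/U₁ = C₁/C₂ = 1.59.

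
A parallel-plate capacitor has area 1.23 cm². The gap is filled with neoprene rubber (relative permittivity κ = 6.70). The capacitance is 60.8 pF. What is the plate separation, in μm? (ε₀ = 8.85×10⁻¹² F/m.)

A = 1.23 cm² = 1.23×10⁻⁴ m².
d = κε₀A/C = 6.70 × 8.85×10⁻¹² × 1.23×10⁻⁴ / 6.08×10⁻¹¹ = 1.20×10⁻⁴ m.

120 μm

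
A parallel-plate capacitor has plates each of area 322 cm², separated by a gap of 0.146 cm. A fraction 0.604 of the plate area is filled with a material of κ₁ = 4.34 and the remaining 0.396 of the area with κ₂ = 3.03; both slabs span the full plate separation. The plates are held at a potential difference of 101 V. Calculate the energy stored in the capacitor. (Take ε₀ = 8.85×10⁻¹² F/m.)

A = 322 cm² = 3.22×10⁻² m².
Side-by-side slabs ⇒ two capacitors in parallel, each spanning the full gap.
C₁ = κ₁ε₀A₁/d = 4.34 × 8.85×10⁻¹² × 1.94×10⁻² / 1.46×10⁻³ = 5.12×10⁻¹⁰ F.
C₂ = κ₂ε₀A₂/d = 3.03 × 8.85×10⁻¹² × 1.28×10⁻² / 1.46×10⁻³ = 2.34×10⁻¹⁰ F.
C = C₁ + C₂ = 7.46×10⁻¹⁰ F.
U = ½CV² = ½ × 7.46×10⁻¹⁰ × (101)² = 3.80×10⁻⁶ J.

3.80 μJ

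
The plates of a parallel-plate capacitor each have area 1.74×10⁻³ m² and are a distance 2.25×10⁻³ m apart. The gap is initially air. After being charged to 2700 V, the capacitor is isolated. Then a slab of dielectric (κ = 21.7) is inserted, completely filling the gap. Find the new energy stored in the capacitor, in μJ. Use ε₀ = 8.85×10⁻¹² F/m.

1.15 μJ

Initially C₁ = ε₀A/d = 8.85×10⁻¹² × 1.74×10⁻³ / 2.25×10⁻³ = 6.84×10⁻¹² F.
U₁ = 2.49×10⁻⁵ J.
Isolated ⇒ Q is held fixed. C₂ = 21.7 C₁ and U = Q²/(2C), so U₂/U₁ = C₁/C₂ = 0.0461.
U₂ = 0.0461 × 2.49×10⁻⁵ = 1.15×10⁻⁶ J.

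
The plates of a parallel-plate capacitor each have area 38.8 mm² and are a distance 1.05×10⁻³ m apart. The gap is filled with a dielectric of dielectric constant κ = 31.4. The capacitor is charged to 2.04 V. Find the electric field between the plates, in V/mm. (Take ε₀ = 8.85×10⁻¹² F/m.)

1.94 V/mm

E = V/d = 2.04 / 1.05×10⁻³ = 1.94×10³ V/m.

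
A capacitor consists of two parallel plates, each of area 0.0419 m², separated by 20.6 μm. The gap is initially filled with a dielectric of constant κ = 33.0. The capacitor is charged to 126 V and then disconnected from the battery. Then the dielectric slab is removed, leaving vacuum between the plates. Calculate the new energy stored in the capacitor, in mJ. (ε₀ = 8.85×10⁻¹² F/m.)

Initially C₁ = κε₀A/d = 33.0 × 8.85×10⁻¹² × 4.19×10⁻² / 2.06×10⁻⁵ = 5.94×10⁻⁷ F.
U₁ = 4.72×10⁻³ J.
Isolated ⇒ Q is held fixed. C₂ = 0.0303 C₁ and U = Q²/(2C), so U₂/U₁ = C₁/C₂ = 33.0.
U₂ = 33.0 × 4.72×10⁻³ = 0.156 J.

156 mJ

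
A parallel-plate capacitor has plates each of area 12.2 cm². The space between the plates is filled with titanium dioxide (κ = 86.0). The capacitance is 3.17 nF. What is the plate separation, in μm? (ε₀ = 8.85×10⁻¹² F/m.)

A = 12.2 cm² = 1.22×10⁻³ m².
d = κε₀A/C = 86.0 × 8.85×10⁻¹² × 1.22×10⁻³ / 3.17×10⁻⁹ = 2.93×10⁻⁴ m.

293 μm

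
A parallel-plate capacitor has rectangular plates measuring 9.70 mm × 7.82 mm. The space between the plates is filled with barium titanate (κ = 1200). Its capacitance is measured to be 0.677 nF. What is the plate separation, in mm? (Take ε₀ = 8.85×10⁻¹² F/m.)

1.19 mm

A = 9.70 × 7.82 mm² = 7.59×10⁻⁵ m².
d = κε₀A/C = 1200 × 8.85×10⁻¹² × 7.59×10⁻⁵ / 6.77×10⁻¹⁰ = 1.19×10⁻³ m.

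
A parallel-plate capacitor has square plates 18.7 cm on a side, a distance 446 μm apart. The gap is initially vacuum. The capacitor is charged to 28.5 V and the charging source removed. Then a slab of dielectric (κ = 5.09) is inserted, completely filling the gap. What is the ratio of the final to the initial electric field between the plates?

Isolated ⇒ Q is held fixed.
V₂ = Q/C₂ = V₁/5.09; E = V/d, so E₂/E₁ = (V₂/V₁)(d₁/d₂) = 0.196.

0.196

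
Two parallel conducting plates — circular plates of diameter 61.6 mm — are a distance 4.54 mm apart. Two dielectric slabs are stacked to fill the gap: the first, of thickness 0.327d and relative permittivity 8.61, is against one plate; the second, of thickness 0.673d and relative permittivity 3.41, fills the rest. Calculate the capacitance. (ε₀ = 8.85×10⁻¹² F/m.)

24.7 pF

A = π(61.6/2 mm)² = 2.98×10⁻³ m².
Stacked slabs ⇒ two capacitors in series, each with the full plate area.
C₁ = κ₁ε₀A/d₁ = 8.61 × 8.85×10⁻¹² × 2.98×10⁻³ / 1.48×10⁻³ = 1.53×10⁻¹⁰ F.
C₂ = κ₂ε₀A/d₂ = 3.41 × 8.85×10⁻¹² × 2.98×10⁻³ / 3.06×10⁻³ = 2.94×10⁻¹¹ F.
C = (1/C₁ + 1/C₂)⁻¹ = 2.47×10⁻¹¹ F.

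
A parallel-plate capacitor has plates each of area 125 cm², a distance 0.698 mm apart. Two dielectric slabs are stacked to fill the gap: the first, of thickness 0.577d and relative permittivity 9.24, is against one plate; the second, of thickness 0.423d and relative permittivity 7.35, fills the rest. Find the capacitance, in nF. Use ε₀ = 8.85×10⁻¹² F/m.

A = 125 cm² = 1.25×10⁻² m².
Stacked slabs ⇒ two capacitors in series, each with the full plate area.
C₁ = κ₁ε₀A/d₁ = 9.24 × 8.85×10⁻¹² × 1.25×10⁻² / 4.03×10⁻⁴ = 2.54×10⁻⁹ F.
C₂ = κ₂ε₀A/d₂ = 7.35 × 8.85×10⁻¹² × 1.25×10⁻² / 2.95×10⁻⁴ = 2.75×10⁻⁹ F.
C = (1/C₁ + 1/C₂)⁻¹ = 1.32×10⁻⁹ F.

C ≈ 1.32 nF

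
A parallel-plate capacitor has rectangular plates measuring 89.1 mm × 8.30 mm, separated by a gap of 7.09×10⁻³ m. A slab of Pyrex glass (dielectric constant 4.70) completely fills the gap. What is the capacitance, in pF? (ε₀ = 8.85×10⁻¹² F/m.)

4.34 pF

A = 89.1 × 8.30 mm² = 7.40×10⁻⁴ m².
C = κε₀A/d = 4.70 × 8.85×10⁻¹² × 7.40×10⁻⁴ / 7.09×10⁻³ = 4.34×10⁻¹² F.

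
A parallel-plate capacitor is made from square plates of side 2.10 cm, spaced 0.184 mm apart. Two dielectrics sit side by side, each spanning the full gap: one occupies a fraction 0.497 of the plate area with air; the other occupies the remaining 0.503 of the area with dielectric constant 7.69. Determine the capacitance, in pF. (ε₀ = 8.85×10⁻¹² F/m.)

A = (2.10 cm)² = 4.41×10⁻⁴ m².
Side-by-side slabs ⇒ two capacitors in parallel, each spanning the full gap.
C₁ = κ₁ε₀A₁/d = 1.00 × 8.85×10⁻¹² × 2.19×10⁻⁴ / 1.84×10⁻⁴ = 1.05×10⁻¹¹ F.
C₂ = κ₂ε₀A₂/d = 7.69 × 8.85×10⁻¹² × 2.22×10⁻⁴ / 1.84×10⁻⁴ = 8.20×10⁻¹¹ F.
C = C₁ + C₂ = 9.26×10⁻¹¹ F.

92.6 pF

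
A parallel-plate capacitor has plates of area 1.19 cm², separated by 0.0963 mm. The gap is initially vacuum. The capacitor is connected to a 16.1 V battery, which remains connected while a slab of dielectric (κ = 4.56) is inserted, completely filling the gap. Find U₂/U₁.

U₂/U₁ ≈ 4.56

Battery connected ⇒ V is held fixed.
C₂ = 4.56 C₁ and U = ½CV², so U₂/U₁ = C₂/C₁ = 4.56.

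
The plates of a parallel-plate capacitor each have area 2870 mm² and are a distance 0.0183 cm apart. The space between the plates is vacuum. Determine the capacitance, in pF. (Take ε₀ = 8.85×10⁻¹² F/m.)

C ≈ 139 pF

A = 2870 mm² = 2.87×10⁻³ m².
C = ε₀A/d = 8.85×10⁻¹² × 2.87×10⁻³ / 1.83×10⁻⁴ = 1.39×10⁻¹⁰ F.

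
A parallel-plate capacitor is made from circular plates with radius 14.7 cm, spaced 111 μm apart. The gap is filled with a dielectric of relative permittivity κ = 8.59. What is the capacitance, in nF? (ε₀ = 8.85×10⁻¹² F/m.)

46.5 nF

A = π(14.7 cm)² = 6.79×10⁻² m².
C = κε₀A/d = 8.59 × 8.85×10⁻¹² × 6.79×10⁻² / 1.11×10⁻⁴ = 4.65×10⁻⁸ F.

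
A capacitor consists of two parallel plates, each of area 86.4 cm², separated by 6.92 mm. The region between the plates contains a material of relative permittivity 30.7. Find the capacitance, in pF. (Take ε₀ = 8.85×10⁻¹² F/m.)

A = 86.4 cm² = 8.64×10⁻³ m².
C = κε₀A/d = 30.7 × 8.85×10⁻¹² × 8.64×10⁻³ / 6.92×10⁻³ = 3.39×10⁻¹⁰ F.

339 pF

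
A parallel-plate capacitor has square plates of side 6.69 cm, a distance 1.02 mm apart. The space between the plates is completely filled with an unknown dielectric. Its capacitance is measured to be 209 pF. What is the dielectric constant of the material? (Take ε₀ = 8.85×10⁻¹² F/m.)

A = (6.69 cm)² = 4.48×10⁻³ m².
κ = Cd/(ε₀A) = 2.09×10⁻¹⁰ × 1.02×10⁻³ / (8.85×10⁻¹² × 4.48×10⁻³) = 5.38.

κ ≈ 5.38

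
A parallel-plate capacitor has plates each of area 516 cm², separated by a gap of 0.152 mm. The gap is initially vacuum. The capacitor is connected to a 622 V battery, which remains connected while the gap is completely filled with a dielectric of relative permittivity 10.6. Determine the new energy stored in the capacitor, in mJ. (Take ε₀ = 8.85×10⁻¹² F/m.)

U ≈ 6.16 mJ

A = 516 cm² = 5.16×10⁻² m².
Initially C₁ = ε₀A/d = 8.85×10⁻¹² × 5.16×10⁻² / 1.52×10⁻⁴ = 3.00×10⁻⁹ F.
U₁ = 5.81×10⁻⁴ J.
Battery connected ⇒ V is held fixed. C₂ = 10.6 C₁ and U = ½CV², so U₂/U₁ = C₂/C₁ = 10.6.
U₂ = 10.6 × 5.81×10⁻⁴ = 6.16×10⁻³ J.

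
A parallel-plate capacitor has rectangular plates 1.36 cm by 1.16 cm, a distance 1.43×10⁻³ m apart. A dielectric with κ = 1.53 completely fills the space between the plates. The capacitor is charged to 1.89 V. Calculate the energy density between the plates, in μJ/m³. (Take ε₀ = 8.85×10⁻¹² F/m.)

11.8 μJ/m³

E = V/d = 1.89 / 1.43×10⁻³ = 1.32×10³ V/m.
u = ½κε₀E² = ½ × 1.53 × 8.85×10⁻¹² × (1.32×10³)² = 1.18×10⁻⁵ J/m³.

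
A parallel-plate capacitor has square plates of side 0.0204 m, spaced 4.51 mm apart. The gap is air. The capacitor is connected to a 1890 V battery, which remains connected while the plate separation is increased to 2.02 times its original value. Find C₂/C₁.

C = ε₀A/d scales as 1/d, so C₂/C₁ = d₁/d₂ = 1/2.02 = 0.495.

C₂/C₁ ≈ 0.495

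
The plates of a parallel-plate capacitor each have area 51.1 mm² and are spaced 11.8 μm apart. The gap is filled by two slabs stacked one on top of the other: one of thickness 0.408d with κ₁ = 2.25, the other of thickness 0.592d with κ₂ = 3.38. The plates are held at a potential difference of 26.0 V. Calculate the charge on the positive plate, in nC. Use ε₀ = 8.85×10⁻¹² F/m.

2.80 nC

A = 51.1 mm² = 5.11×10⁻⁵ m².
Stacked slabs ⇒ two capacitors in series, each with the full plate area.
C₁ = κ₁ε₀A/d₁ = 2.25 × 8.85×10⁻¹² × 5.11×10⁻⁵ / 4.81×10⁻⁶ = 2.11×10⁻¹⁰ F.
C₂ = κ₂ε₀A/d₂ = 3.38 × 8.85×10⁻¹² × 5.11×10⁻⁵ / 6.99×10⁻⁶ = 2.19×10⁻¹⁰ F.
C = (1/C₁ + 1/C₂)⁻¹ = 1.08×10⁻¹⁰ F.
Q = CV = 1.08×10⁻¹⁰ × 26.0 = 2.80×10⁻⁹ C.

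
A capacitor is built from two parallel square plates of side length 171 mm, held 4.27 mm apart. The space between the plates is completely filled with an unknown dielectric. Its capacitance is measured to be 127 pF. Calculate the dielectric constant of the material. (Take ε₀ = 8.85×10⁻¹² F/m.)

2.10

A = (171 mm)² = 2.92×10⁻² m².
κ = Cd/(ε₀A) = 1.27×10⁻¹⁰ × 4.27×10⁻³ / (8.85×10⁻¹² × 2.92×10⁻²) = 2.10.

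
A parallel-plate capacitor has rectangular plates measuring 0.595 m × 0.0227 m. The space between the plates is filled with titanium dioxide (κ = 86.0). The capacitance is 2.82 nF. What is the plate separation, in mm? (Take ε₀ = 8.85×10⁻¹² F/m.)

d ≈ 3.65 mm

A = 0.595 × 0.0227 m² = 1.35×10⁻² m².
d = κε₀A/C = 86.0 × 8.85×10⁻¹² × 1.35×10⁻² / 2.82×10⁻⁹ = 3.65×10⁻³ m.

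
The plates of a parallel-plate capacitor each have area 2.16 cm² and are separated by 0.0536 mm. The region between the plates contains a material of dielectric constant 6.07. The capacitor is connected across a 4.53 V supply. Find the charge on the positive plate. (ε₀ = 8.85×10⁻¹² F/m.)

A = 2.16 cm² = 2.16×10⁻⁴ m².
C = κε₀A/d = 6.07 × 8.85×10⁻¹² × 2.16×10⁻⁴ / 5.36×10⁻⁵ = 2.16×10⁻¹⁰ F.
Q = CV = 2.16×10⁻¹⁰ × 4.53 = 9.81×10⁻¹⁰ C.

0.981 nC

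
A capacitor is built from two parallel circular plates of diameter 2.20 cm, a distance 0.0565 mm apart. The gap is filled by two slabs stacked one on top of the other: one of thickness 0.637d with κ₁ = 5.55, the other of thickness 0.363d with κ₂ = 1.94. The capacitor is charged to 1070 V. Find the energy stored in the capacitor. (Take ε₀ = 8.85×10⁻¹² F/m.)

113 μJ

A = π(2.20/2 cm)² = 3.80×10⁻⁴ m².
Stacked slabs ⇒ two capacitors in series, each with the full plate area.
C₁ = κ₁ε₀A/d₁ = 5.55 × 8.85×10⁻¹² × 3.80×10⁻⁴ / 3.60×10⁻⁵ = 5.19×10⁻¹⁰ F.
C₂ = κ₂ε₀A/d₂ = 1.94 × 8.85×10⁻¹² × 3.80×10⁻⁴ / 2.05×10⁻⁵ = 3.18×10⁻¹⁰ F.
C = (1/C₁ + 1/C₂)⁻¹ = 1.97×10⁻¹⁰ F.
U = ½CV² = ½ × 1.97×10⁻¹⁰ × (1070)² = 1.13×10⁻⁴ J.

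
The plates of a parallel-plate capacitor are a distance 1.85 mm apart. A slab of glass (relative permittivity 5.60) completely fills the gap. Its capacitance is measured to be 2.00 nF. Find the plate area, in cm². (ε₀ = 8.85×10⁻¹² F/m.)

A ≈ 747 cm²

A = Cd/(κε₀) = 2.00×10⁻⁹ × 1.85×10⁻³ / (5.60 × 8.85×10⁻¹²) = 7.47×10⁻² m².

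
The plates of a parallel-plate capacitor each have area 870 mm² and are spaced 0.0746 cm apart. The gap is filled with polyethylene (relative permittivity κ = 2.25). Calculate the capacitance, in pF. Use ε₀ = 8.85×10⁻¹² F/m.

A = 870 mm² = 8.70×10⁻⁴ m².
C = κε₀A/d = 2.25 × 8.85×10⁻¹² × 8.70×10⁻⁴ / 7.46×10⁻⁴ = 2.32×10⁻¹¹ F.

23.2 pF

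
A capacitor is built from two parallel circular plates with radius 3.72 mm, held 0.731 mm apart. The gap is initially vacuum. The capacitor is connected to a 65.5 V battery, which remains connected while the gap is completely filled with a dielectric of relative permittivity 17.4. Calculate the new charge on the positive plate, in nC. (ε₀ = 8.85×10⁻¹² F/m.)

A = π(3.72 mm)² = 4.35×10⁻⁵ m².
Initially C₁ = ε₀A/d = 8.85×10⁻¹² × 4.35×10⁻⁵ / 7.31×10⁻⁴ = 5.26×10⁻¹³ F.
Q₁ = 3.45×10⁻¹¹ C.
Battery connected ⇒ V is held fixed. C₂ = 17.4 C₁ and Q = CV, so Q₂/Q₁ = C₂/C₁ = 17.4.
Q₂ = 17.4 × 3.45×10⁻¹¹ = 6.00×10⁻¹⁰ C.

Q ≈ 0.600 nC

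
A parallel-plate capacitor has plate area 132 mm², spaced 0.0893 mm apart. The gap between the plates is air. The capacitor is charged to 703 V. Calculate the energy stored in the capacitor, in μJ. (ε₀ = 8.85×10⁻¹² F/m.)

A = 132 mm² = 1.32×10⁻⁴ m².
C = ε₀A/d = 8.85×10⁻¹² × 1.32×10⁻⁴ / 8.93×10⁻⁵ = 1.31×10⁻¹¹ F.
U = ½CV² = ½ × 1.31×10⁻¹¹ × (703)² = 3.23×10⁻⁶ J.

3.23 μJ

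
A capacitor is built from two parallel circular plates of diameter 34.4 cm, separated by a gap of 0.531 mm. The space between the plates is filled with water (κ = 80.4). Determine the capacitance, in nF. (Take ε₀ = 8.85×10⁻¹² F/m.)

A = π(34.4/2 cm)² = 9.29×10⁻² m².
C = κε₀A/d = 80.4 × 8.85×10⁻¹² × 9.29×10⁻² / 5.31×10⁻⁴ = 1.25×10⁻⁷ F.

125 nF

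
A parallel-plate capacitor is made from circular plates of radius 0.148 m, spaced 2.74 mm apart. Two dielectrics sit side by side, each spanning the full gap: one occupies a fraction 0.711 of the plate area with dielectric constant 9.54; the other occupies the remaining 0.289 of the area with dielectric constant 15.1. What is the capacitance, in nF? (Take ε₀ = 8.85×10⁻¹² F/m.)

C ≈ 2.48 nF

A = π(0.148 m)² = 6.88×10⁻² m².
Side-by-side slabs ⇒ two capacitors in parallel, each spanning the full gap.
C₁ = κ₁ε₀A₁/d = 9.54 × 8.85×10⁻¹² × 4.89×10⁻² / 2.74×10⁻³ = 1.51×10⁻⁹ F.
C₂ = κ₂ε₀A₂/d = 15.1 × 8.85×10⁻¹² × 1.99×10⁻² / 2.74×10⁻³ = 9.70×10⁻¹⁰ F.
C = C₁ + C₂ = 2.48×10⁻⁹ F.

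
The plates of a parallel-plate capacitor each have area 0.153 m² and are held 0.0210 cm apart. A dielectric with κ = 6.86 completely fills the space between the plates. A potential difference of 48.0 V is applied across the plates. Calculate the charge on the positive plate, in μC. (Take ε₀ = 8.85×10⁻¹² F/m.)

C = κε₀A/d = 6.86 × 8.85×10⁻¹² × 0.153 / 2.10×10⁻⁴ = 4.42×10⁻⁸ F.
Q = CV = 4.42×10⁻⁸ × 48.0 = 2.12×10⁻⁶ C.

Q ≈ 2.12 μC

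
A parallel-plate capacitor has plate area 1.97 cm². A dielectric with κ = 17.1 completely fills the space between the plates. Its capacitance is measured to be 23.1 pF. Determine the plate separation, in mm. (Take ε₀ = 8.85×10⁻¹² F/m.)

1.29 mm

A = 1.97 cm² = 1.97×10⁻⁴ m².
d = κε₀A/C = 17.1 × 8.85×10⁻¹² × 1.97×10⁻⁴ / 2.31×10⁻¹¹ = 1.29×10⁻³ m.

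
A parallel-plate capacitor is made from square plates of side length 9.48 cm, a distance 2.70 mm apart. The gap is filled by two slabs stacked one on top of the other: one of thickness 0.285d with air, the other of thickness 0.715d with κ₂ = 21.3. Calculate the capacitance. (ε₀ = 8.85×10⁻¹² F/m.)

A = (9.48 cm)² = 8.99×10⁻³ m².
Stacked slabs ⇒ two capacitors in series, each with the full plate area.
C₁ = κ₁ε₀A/d₁ = 1.00 × 8.85×10⁻¹² × 8.99×10⁻³ / 7.69×10⁻⁴ = 1.03×10⁻¹⁰ F.
C₂ = κ₂ε₀A/d₂ = 21.3 × 8.85×10⁻¹² × 8.99×10⁻³ / 1.93×10⁻³ = 8.78×10⁻¹⁰ F.
C = (1/C₁ + 1/C₂)⁻¹ = 9.25×10⁻¹¹ F.

92.5 pF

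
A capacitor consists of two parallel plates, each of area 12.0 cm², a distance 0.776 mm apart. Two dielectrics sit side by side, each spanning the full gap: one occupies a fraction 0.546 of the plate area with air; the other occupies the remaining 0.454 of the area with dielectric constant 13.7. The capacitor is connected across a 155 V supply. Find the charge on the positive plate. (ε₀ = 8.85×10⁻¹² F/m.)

A = 12.0 cm² = 1.20×10⁻³ m².
Side-by-side slabs ⇒ two capacitors in parallel, each spanning the full gap.
C₁ = κ₁ε₀A₁/d = 1.00 × 8.85×10⁻¹² × 6.55×10⁻⁴ / 7.76×10⁻⁴ = 7.47×10⁻¹² F.
C₂ = κ₂ε₀A₂/d = 13.7 × 8.85×10⁻¹² × 5.45×10⁻⁴ / 7.76×10⁻⁴ = 8.51×10⁻¹¹ F.
C = C₁ + C₂ = 9.26×10⁻¹¹ F.
Q = CV = 9.26×10⁻¹¹ × 155 = 1.44×10⁻⁸ C.

Q ≈ 14.4 nC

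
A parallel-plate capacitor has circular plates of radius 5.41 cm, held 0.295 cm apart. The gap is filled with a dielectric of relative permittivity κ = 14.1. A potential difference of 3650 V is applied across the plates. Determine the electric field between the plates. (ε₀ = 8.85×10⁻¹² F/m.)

E ≈ 1.24 MV/m

E = V/d = 3650 / 2.95×10⁻³ = 1.24×10⁶ V/m.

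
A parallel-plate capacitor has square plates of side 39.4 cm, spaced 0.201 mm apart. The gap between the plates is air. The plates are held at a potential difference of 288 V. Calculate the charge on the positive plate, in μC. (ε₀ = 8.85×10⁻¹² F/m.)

1.97 μC

A = (39.4 cm)² = 0.155 m².
C = ε₀A/d = 8.85×10⁻¹² × 0.155 / 2.01×10⁻⁴ = 6.84×10⁻⁹ F.
Q = CV = 6.84×10⁻⁹ × 288 = 1.97×10⁻⁶ C.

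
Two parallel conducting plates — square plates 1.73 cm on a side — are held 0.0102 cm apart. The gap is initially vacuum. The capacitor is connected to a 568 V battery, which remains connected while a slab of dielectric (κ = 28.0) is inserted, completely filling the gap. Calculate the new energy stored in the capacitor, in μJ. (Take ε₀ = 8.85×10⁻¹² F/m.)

117 μJ

A = (1.73 cm)² = 2.99×10⁻⁴ m².
Initially C₁ = ε₀A/d = 8.85×10⁻¹² × 2.99×10⁻⁴ / 1.02×10⁻⁴ = 2.60×10⁻¹¹ F.
U₁ = 4.19×10⁻⁶ J.
Battery connected ⇒ V is held fixed. C₂ = 28.0 C₁ and U = ½CV², so U₂/U₁ = C₂/C₁ = 28.0.
U₂ = 28.0 × 4.19×10⁻⁶ = 1.17×10⁻⁴ J.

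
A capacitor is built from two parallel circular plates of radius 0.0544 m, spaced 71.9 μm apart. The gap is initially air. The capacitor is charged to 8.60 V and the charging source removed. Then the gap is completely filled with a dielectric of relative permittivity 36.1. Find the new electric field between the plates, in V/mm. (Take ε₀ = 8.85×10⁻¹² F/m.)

A = π(0.0544 m)² = 9.30×10⁻³ m².
Initially C₁ = ε₀A/d = 8.85×10⁻¹² × 9.30×10⁻³ / 7.19×10⁻⁵ = 1.14×10⁻⁹ F.
E₁ = 1.20×10⁵ V/m.
Isolated ⇒ Q is held fixed. V₂ = Q/C₂ = V₁/36.1; E = V/d, so E₂/E₁ = (V₂/V₁)(d₁/d₂) = 0.0277.
E₂ = 0.0277 × 1.20×10⁵ = 3.31×10³ V/m.

3.31 V/mm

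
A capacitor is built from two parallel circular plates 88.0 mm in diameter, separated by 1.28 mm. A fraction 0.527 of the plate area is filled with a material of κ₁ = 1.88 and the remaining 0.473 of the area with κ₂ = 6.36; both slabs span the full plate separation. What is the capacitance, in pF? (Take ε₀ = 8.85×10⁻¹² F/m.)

A = π(88.0/2 mm)² = 6.08×10⁻³ m².
Side-by-side slabs ⇒ two capacitors in parallel, each spanning the full gap.
C₁ = κ₁ε₀A₁/d = 1.88 × 8.85×10⁻¹² × 3.21×10⁻³ / 1.28×10⁻³ = 4.17×10⁻¹¹ F.
C₂ = κ₂ε₀A₂/d = 6.36 × 8.85×10⁻¹² × 2.88×10⁻³ / 1.28×10⁻³ = 1.27×10⁻¹⁰ F.
C = C₁ + C₂ = 1.68×10⁻¹⁰ F.

168 pF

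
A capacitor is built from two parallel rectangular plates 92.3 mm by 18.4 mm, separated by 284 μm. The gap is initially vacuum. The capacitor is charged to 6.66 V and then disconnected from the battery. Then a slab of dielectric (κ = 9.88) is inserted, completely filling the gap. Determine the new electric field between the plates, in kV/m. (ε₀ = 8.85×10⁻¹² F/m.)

A = 92.3 × 18.4 mm² = 1.70×10⁻³ m².
Initially C₁ = ε₀A/d = 8.85×10⁻¹² × 1.70×10⁻³ / 2.84×10⁻⁴ = 5.29×10⁻¹¹ F.
E₁ = 2.35×10⁴ V/m.
Isolated ⇒ Q is held fixed. V₂ = Q/C₂ = V₁/9.88; E = V/d, so E₂/E₁ = (V₂/V₁)(d₁/d₂) = 0.101.
E₂ = 0.101 × 2.35×10⁴ = 2.37×10³ V/m.

2.37 kV/m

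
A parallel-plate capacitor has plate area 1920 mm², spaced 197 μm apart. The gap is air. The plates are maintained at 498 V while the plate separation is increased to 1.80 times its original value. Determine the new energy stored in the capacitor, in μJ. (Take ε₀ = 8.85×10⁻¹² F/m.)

A = 1920 mm² = 1.92×10⁻³ m².
Initially C₁ = ε₀A/d = 8.85×10⁻¹² × 1.92×10⁻³ / 1.97×10⁻⁴ = 8.63×10⁻¹¹ F.
U₁ = 1.07×10⁻⁵ J.
Battery connected ⇒ V is held fixed. C₂ = 0.556 C₁ and U = ½CV², so U₂/U₁ = C₂/C₁ = 0.556.
U₂ = 0.556 × 1.07×10⁻⁵ = 5.94×10⁻⁶ J.

U ≈ 5.94 μJ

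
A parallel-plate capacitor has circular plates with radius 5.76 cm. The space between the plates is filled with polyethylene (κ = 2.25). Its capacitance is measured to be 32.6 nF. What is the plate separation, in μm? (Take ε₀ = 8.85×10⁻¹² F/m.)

A = π(5.76 cm)² = 1.04×10⁻² m².
d = κε₀A/C = 2.25 × 8.85×10⁻¹² × 1.04×10⁻² / 3.26×10⁻⁸ = 6.37×10⁻⁶ m.

6.37 μm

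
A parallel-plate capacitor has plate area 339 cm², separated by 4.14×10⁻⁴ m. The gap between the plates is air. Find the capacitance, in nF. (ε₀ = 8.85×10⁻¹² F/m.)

0.725 nF

A = 339 cm² = 3.39×10⁻² m².
C = ε₀A/d = 8.85×10⁻¹² × 3.39×10⁻² / 4.14×10⁻⁴ = 7.25×10⁻¹⁰ F.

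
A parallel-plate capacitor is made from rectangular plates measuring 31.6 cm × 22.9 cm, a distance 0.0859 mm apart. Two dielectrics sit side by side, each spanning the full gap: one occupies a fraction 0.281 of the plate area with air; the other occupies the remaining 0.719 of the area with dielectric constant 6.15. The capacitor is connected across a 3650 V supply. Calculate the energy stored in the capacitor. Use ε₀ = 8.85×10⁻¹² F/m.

U ≈ 234 mJ

A = 31.6 × 22.9 cm² = 7.24×10⁻² m².
Side-by-side slabs ⇒ two capacitors in parallel, each spanning the full gap.
C₁ = κ₁ε₀A₁/d = 1.00 × 8.85×10⁻¹² × 2.03×10⁻² / 8.59×10⁻⁵ = 2.09×10⁻⁹ F.
C₂ = κ₂ε₀A₂/d = 6.15 × 8.85×10⁻¹² × 5.20×10⁻² / 8.59×10⁻⁵ = 3.30×10⁻⁸ F.
C = C₁ + C₂ = 3.51×10⁻⁸ F.
U = ½CV² = ½ × 3.51×10⁻⁸ × (3650)² = 0.234 J.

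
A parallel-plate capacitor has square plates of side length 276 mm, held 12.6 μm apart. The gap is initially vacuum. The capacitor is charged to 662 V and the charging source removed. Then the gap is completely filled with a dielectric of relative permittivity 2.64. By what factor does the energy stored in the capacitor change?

U₂/U₁ ≈ 0.379

Isolated ⇒ Q is held fixed.
C₂ = 2.64 C₁ and U = Q²/(2C), so U₂/U₁ = C₁/C₂ = 0.379.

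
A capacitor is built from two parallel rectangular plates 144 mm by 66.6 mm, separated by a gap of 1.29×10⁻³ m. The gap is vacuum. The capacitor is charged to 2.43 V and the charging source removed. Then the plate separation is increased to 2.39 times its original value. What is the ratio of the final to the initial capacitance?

0.418

C = ε₀A/d scales as 1/d, so C₂/C₁ = d₁/d₂ = 1/2.39 = 0.418.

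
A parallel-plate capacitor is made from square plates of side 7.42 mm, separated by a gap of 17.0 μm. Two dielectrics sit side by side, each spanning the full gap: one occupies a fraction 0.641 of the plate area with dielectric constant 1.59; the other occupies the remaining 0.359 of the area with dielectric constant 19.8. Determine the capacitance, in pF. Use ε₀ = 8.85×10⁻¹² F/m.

A = (7.42 mm)² = 5.51×10⁻⁵ m².
Side-by-side slabs ⇒ two capacitors in parallel, each spanning the full gap.
C₁ = κ₁ε₀A₁/d = 1.59 × 8.85×10⁻¹² × 3.53×10⁻⁵ / 1.70×10⁻⁵ = 2.92×10⁻¹¹ F.
C₂ = κ₂ε₀A₂/d = 19.8 × 8.85×10⁻¹² × 1.98×10⁻⁵ / 1.70×10⁻⁵ = 2.04×10⁻¹⁰ F.
C = C₁ + C₂ = 2.33×10⁻¹⁰ F.

C ≈ 233 pF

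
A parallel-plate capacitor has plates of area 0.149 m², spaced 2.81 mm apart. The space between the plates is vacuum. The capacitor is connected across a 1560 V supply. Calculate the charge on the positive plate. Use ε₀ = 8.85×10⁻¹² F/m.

Q ≈ 0.732 μC

C = ε₀A/d = 8.85×10⁻¹² × 0.149 / 2.81×10⁻³ = 4.69×10⁻¹⁰ F.
Q = CV = 4.69×10⁻¹⁰ × 1560 = 7.32×10⁻⁷ C.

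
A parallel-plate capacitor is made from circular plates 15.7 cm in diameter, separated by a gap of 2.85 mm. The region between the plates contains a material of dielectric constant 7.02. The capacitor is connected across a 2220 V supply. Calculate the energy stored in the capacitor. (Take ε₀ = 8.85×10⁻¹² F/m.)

1.04 mJ

A = π(15.7/2 cm)² = 1.94×10⁻² m².
C = κε₀A/d = 7.02 × 8.85×10⁻¹² × 1.94×10⁻² / 2.85×10⁻³ = 4.22×10⁻¹⁰ F.
U = ½CV² = ½ × 4.22×10⁻¹⁰ × (2220)² = 1.04×10⁻³ J.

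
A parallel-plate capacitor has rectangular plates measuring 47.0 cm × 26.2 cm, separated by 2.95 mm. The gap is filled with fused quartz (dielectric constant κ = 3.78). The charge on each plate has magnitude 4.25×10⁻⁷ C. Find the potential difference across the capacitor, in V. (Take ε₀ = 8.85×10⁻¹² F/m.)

A = 47.0 × 26.2 cm² = 0.123 m².
C = κε₀A/d = 3.78 × 8.85×10⁻¹² × 0.123 / 2.95×10⁻³ = 1.40×10⁻⁹ F.
V = Q/C = 4.25×10⁻⁷ / 1.40×10⁻⁹ = 3.04×10² V.

V ≈ 304 V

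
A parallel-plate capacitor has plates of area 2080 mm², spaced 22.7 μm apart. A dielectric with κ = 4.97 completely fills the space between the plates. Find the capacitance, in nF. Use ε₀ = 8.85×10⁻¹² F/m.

A = 2080 mm² = 2.08×10⁻³ m².
C = κε₀A/d = 4.97 × 8.85×10⁻¹² × 2.08×10⁻³ / 2.27×10⁻⁵ = 4.03×10⁻⁹ F.

4.03 nF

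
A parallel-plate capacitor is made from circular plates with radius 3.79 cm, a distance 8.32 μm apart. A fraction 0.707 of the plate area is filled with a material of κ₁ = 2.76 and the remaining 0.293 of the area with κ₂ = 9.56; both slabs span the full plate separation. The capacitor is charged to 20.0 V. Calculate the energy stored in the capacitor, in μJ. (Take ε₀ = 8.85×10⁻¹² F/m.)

A = π(3.79 cm)² = 4.51×10⁻³ m².
Side-by-side slabs ⇒ two capacitors in parallel, each spanning the full gap.
C₁ = κ₁ε₀A₁/d = 2.76 × 8.85×10⁻¹² × 3.19×10⁻³ / 8.32×10⁻⁶ = 9.37×10⁻⁹ F.
C₂ = κ₂ε₀A₂/d = 9.56 × 8.85×10⁻¹² × 1.32×10⁻³ / 8.32×10⁻⁶ = 1.34×10⁻⁸ F.
C = C₁ + C₂ = 2.28×10⁻⁸ F.
U = ½CV² = ½ × 2.28×10⁻⁸ × (20.0)² = 4.56×10⁻⁶ J.

4.56 μJ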